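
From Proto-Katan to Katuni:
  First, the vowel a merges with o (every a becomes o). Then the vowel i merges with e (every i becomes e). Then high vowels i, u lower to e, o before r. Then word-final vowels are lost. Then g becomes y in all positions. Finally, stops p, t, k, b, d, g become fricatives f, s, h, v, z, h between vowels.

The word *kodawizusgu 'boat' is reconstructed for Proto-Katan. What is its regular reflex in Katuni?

kozowezusy

Katuni: *kodawizusgu
  kodawizusgu → kodowizusgu   [vowel merger]
  kodowizusgu → kodowezusgu   [vowel merger]
  kodowezusgu (rule 3 does not apply)
  kodowezusgu → kodowezusg   [apocope]
  kodowezusg → kodowezusy   [unconditioned shift]
  kodowezusy → kozowezusy   [intervocalic lenition]
  giving Katuni kozowezusy.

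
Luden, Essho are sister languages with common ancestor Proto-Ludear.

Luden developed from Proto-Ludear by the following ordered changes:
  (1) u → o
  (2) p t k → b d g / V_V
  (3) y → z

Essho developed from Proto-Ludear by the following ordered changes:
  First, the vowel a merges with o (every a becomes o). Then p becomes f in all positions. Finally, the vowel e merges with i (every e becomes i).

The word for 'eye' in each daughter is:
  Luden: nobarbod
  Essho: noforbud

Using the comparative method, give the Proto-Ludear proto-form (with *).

*noparbud

Position 4: Luden has a, Essho has o. Luden preserves a here (none of its changes turn any other segment into a), so the proto-segment is *a.
Position 7: Luden has o, Essho has u. Essho preserves u here (none of its changes turn any other segment into u), so the proto-segment is *u.
Continuing position by position gives *noparbud; check it forward:
Luden: start from *noparbud.
  rule 1 (vowel merger): noparbud → noparbod
  rule 2 (intervocalic voicing): noparbod → nobarbod
  rule 3: no change — nobarbod
  ⇒ Luden nobarbod
Essho: *noparbud
  noparbud → noporbud   [vowel merger]
  noporbud → noforbud   [unconditioned shift]
  noforbud (rule 3 does not apply)
  giving Essho noforbud.
No other proto-form is consistent with every reflex, so the reconstruction is *noparbud.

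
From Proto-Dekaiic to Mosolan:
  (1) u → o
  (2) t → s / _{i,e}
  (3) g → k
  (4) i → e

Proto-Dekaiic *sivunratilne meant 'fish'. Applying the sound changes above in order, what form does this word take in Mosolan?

Mosolan: start from *sivunratilne.
  rule 1 (vowel merger): sivunratilne → sivonratilne
  rule 2 (palatalisation): sivonratilne → sivonrasilne
  rule 3: no change — sivonrasilne
  rule 4 (vowel merger): sivonrasilne → sevonraselne
  ⇒ Mosolan sevonraselne

sevonraselne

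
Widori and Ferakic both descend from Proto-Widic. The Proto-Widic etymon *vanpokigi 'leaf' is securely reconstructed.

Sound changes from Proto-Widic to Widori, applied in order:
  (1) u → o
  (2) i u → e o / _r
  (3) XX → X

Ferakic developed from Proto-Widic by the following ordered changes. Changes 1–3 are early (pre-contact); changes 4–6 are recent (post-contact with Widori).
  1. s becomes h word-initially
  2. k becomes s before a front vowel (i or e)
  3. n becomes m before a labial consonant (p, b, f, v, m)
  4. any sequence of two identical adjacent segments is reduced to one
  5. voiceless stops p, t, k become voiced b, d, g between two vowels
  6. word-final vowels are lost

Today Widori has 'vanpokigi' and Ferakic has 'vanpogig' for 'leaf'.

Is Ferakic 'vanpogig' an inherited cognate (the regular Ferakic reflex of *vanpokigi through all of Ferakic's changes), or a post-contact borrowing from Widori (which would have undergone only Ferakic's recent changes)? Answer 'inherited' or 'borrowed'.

If inherited, *vanpokigi would pass through all of Ferakic's changes:
Ferakic: *vanpokigi > vanposigi > vamposigi > vamposig  (by palatalisation, nasal place assimilation, apocope)
If borrowed from Widori 'vanpokigi' after the early changes, it would undergo only the recent ones:
  rule 4 (degemination): no change (vanpokigi)
  rule 5 (intervocalic voicing): vanpokigi → vanpogigi
  rule 6 (apocope): vanpogigi → vanpogig
  ⇒ as a loan: vanpogig
Ferakic 'vanpogig' matches the loan outcome 'vanpogig', not the inherited 'vamposig' — it skipped the early Ferakic changes, so it was borrowed from Widori.

borrowed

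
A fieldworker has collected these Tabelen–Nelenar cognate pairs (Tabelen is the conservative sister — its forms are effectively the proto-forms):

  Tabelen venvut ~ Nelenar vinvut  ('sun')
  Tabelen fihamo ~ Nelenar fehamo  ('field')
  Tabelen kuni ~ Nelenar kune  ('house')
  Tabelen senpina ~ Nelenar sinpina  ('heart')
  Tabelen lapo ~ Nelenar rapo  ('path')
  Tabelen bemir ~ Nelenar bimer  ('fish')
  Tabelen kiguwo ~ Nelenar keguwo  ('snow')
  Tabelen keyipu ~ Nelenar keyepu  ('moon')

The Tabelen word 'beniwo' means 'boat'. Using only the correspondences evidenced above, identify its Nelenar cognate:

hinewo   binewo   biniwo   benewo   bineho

venvut ~ vinvut, senpina ~ sinpina — Tabelen e corresponds to Nelenar i after a consonant, before a nasal.
fihamo ~ fehamo, kiguwo ~ keguwo — Tabelen i corresponds to Nelenar e after a consonant, before a consonant other than r, m, n, p, b, f, v.
Applying these to Tabelen 'beniwo':
  beniwo → biniwo   (e→i after a consonant, before a nasal)
  biniwo → binewo   (i→e after a consonant, before a consonant other than r, m, n, p, b, f, v)
So the Nelenar cognate is 'binewo'.

binewo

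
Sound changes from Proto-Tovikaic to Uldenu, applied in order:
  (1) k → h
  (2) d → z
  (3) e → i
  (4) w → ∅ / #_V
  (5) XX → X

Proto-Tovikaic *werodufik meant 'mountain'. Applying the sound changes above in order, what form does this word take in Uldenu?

irozufih

Uldenu: *werodufik
  werodufik → werodufih   [unconditioned shift]
  werodufih → werozufih   [unconditioned shift]
  werozufih → wirozufih   [vowel merger]
  wirozufih → irozufih   [glide loss]
  irozufih (rule 5 does not apply)
  giving Uldenu irozufih.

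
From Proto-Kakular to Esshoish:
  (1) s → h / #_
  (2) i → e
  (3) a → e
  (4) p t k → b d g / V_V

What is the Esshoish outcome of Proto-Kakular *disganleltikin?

Esshoish: *disganleltikin > desganlelteken > desgenlelteken > desgenleltegen  (by vowel merger, vowel merger, intervocalic voicing)

desgenleltegen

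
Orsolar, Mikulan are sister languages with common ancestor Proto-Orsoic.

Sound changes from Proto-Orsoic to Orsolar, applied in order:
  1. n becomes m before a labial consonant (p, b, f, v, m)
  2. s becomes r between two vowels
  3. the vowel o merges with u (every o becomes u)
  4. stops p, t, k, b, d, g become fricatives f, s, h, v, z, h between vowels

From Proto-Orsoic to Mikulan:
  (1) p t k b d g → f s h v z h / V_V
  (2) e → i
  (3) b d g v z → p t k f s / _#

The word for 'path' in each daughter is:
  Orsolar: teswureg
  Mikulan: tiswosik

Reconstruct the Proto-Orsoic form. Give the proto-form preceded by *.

*teswoseg

Position 6: Orsolar has r, Mikulan has s. Taking the neighbouring segments as reconstructed: Orsolar r could go back to *s or *r; Mikulan s could go back to *t or *s — the one source consistent with every daughter is *s.
Position 5: Orsolar has u, Mikulan has o. Mikulan preserves o here (none of its changes turn any other segment into o), so the proto-segment is *o.
Position 7: Orsolar has e, Mikulan has i. Orsolar preserves e here (none of its changes turn any other segment into e), so the proto-segment is *e.
This points to *teswoseg. Verify forward in each daughter:
Orsolar: *teswoseg > tesworeg > teswureg  (by rhotacism, vowel merger)
Mikulan: start from *teswoseg.
  rule 1: no change — teswoseg
  rule 2 (vowel merger): teswoseg → tiswosig
  rule 3 (final devoicing): tiswosig → tiswosik
  ⇒ Mikulan tiswosik
*teswoseg is the unique common source.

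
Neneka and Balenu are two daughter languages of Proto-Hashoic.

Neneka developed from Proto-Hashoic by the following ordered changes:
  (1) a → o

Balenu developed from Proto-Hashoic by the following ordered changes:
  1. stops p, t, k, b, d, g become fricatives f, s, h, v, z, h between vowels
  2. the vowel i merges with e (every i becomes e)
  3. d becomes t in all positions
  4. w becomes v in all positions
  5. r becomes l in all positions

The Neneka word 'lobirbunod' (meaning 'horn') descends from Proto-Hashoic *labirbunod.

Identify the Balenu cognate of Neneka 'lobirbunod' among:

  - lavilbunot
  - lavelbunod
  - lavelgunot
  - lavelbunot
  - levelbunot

Balenu: *labirbunod > lavirbunod > laverbunod > laverbunot > lavelbunot  (by intervocalic lenition, vowel merger, unconditioned shift, unconditioned shift)
Among the options, 'lavelbunot' alone shows every Balenu change applied in order.

lavelbunot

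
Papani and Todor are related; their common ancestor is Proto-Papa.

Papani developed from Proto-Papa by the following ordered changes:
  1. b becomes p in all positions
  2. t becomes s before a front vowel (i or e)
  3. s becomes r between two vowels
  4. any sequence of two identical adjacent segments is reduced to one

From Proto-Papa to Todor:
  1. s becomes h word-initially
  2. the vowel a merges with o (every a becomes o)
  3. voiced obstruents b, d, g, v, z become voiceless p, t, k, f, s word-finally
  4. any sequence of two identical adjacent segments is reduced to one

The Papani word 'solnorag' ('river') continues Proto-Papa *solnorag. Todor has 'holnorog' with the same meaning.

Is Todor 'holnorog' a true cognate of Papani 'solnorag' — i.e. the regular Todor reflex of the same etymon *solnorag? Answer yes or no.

no

Derive the expected Todor reflex of *solnorag:
Todor: *solnorag > holnorag > holnorog > holnorok  (by debuccalisation, vowel merger, final devoicing)
The regular Todor reflex would be 'holnorok', but the attested form is 'holnorog'. The correspondence is irregular, so they are not cognates (the Todor form has a different source).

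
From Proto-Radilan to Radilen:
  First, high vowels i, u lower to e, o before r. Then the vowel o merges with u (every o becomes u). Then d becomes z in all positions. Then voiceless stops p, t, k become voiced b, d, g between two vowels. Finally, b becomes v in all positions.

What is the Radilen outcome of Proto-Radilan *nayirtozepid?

Radilen: *nayirtozepid
  nayirtozepid → nayertozepid   [pre-rhotic lowering]
  nayertozepid → nayertuzepid   [vowel merger]
  nayertuzepid → nayertuzepiz   [unconditioned shift]
  nayertuzepiz → nayertuzebiz   [intervocalic voicing]
  nayertuzebiz → nayertuzeviz   [unconditioned shift]
  giving Radilen nayertuzeviz.

nayertuzeviz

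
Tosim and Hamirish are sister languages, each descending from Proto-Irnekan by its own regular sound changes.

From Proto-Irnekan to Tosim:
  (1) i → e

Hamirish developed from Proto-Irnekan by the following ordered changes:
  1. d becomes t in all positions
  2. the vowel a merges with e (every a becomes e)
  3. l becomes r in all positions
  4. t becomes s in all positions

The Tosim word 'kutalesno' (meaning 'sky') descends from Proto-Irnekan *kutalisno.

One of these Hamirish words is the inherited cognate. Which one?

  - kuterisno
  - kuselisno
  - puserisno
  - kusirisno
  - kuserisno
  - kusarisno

Hamirish: *kutalisno > kutelisno > kuterisno > kuserisno  (by vowel merger, unconditioned shift, unconditioned shift)
The other candidates each miss or misapply at least one Hamirish change.

kuserisno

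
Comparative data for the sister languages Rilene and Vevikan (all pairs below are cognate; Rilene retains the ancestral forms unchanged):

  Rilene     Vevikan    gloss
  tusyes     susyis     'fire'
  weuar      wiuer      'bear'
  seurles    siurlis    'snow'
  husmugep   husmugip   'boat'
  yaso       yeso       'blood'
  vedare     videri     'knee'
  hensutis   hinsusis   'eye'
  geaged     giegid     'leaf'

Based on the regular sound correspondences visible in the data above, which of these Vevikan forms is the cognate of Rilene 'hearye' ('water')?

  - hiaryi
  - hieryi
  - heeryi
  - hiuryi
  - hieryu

geaged ~ giegid — Rilene e corresponds to Vevikan i after a consonant, before a back vowel.
weuar ~ wiuer — Rilene a corresponds to Vevikan e after a vowel, before r.
vedare ~ videri — Rilene e corresponds to Vevikan i word-finally.
Applying these to Rilene 'hearye':
  hearye → hiarye   (e→i after a consonant, before a back vowel)
  hiarye → hierye   (a→e after a vowel, before r)
  hierye → hieryi   (e→i word-finally)
So the Vevikan cognate is 'hieryi'.

hieryi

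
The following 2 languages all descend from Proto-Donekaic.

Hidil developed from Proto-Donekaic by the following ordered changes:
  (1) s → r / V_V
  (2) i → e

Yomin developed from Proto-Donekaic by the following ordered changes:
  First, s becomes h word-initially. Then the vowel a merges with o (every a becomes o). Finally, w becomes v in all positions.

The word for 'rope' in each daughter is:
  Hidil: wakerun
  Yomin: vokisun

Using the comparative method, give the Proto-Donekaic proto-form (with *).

Position 4: Hidil has e, Yomin has i. Yomin preserves i here (none of its changes turn any other segment into i), so the proto-segment is *i.
Position 1: Hidil has w, Yomin has v. Hidil preserves w here (none of its changes turn any other segment into w), so the proto-segment is *w.
Position 5: Hidil has r, Yomin has s. Yomin preserves s here (none of its changes turn any other segment into s), so the proto-segment is *s.
Continuing position by position gives *wakisun; check it forward:
Hidil: start from *wakisun.
  rule 1 (rhotacism): wakisun → wakirun
  rule 2 (vowel merger): wakirun → wakerun
  ⇒ Hidil wakerun
Yomin: *wakisun
  wakisun (rule 1 does not apply)
  wakisun → wokisun   [vowel merger]
  wokisun → vokisun   [unconditioned shift]
  giving Yomin vokisun.
*wakisun is the unique common source.

*wakisun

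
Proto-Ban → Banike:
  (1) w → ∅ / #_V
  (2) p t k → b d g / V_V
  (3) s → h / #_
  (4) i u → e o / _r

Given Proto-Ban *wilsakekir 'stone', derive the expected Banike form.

ilsageger

Banike: *wilsakekir > ilsakekir > ilsagegir > ilsageger  (by glide loss, intervocalic voicing, pre-rhotic lowering)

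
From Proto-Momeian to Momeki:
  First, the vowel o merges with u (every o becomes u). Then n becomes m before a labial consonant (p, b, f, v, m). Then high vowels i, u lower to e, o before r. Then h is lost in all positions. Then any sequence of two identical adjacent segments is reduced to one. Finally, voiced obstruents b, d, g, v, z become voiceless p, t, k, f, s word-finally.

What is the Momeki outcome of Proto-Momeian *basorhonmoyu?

Momeki: start from *basorhonmoyu.
  rule 1 (vowel merger): basorhonmoyu → basurhunmuyu
  rule 2 (nasal place assimilation): basurhunmuyu → basurhummuyu
  rule 3 (pre-rhotic lowering): basurhummuyu → basorhummuyu
  rule 4 (h-loss): basorhummuyu → basorummuyu
  rule 5 (degemination): basorummuyu → basorumuyu
  rule 6: no change — basorumuyu
  ⇒ Momeki basorumuyu

basorumuyu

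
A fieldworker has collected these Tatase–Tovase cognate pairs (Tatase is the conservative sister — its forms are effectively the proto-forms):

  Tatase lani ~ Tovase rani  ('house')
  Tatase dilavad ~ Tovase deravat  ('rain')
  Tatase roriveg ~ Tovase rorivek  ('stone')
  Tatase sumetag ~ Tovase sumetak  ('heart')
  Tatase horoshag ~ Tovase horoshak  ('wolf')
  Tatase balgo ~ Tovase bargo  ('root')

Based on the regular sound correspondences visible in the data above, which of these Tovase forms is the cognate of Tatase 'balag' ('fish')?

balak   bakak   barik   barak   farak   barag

dilavad ~ deravat — Tatase l corresponds to Tovase r between vowels (before a back vowel).
roriveg ~ rorivek, sumetag ~ sumetak — Tatase g corresponds to Tovase k word-finally.
Applying these to Tatase 'balag':
  balag → barag   (l→r between vowels (before a back vowel))
  barag → barak   (g→k word-finally)
So the Tovase cognate is 'barak'.

barak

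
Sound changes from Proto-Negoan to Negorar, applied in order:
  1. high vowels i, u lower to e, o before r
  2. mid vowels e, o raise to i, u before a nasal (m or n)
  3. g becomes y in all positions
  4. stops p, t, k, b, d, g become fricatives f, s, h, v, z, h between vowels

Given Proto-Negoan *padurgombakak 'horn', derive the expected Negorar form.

Negorar: start from *padurgombakak.
  rule 1 (pre-rhotic lowering): padurgombakak → padorgombakak
  rule 2 (pre-nasal raising): padorgombakak → padorgumbakak
  rule 3 (unconditioned shift): padorgumbakak → padoryumbakak
  rule 4 (intervocalic lenition): padoryumbakak → pazoryumbahak
  ⇒ Negorar pazoryumbahak

pazoryumbahak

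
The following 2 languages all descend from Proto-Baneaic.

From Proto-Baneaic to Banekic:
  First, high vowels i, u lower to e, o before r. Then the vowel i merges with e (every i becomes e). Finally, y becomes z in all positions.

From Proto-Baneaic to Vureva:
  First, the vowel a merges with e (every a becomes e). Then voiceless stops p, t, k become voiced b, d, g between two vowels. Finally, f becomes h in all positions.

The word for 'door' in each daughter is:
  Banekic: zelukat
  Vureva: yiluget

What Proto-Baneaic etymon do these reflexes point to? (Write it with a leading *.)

*yilukat

Position 6: Banekic has a, Vureva has e. Banekic preserves a here (none of its changes turn any other segment into a), so the proto-segment is *a.
Position 1: Banekic has z, Vureva has y. Vureva preserves y here (none of its changes turn any other segment into y), so the proto-segment is *y.
Continuing position by position gives *yilukat; check it forward:
Banekic: *yilukat
  yilukat (rule 1 does not apply)
  yilukat → yelukat   [vowel merger]
  yelukat → zelukat   [unconditioned shift]
  giving Banekic zelukat.
Vureva: *yilukat
  yilukat → yiluket   [vowel merger]
  yiluket → yiluget   [intervocalic voicing]
  yiluget (rule 3 does not apply)
  giving Vureva yiluget.
No other proto-form is consistent with every reflex, so the reconstruction is *yilukat.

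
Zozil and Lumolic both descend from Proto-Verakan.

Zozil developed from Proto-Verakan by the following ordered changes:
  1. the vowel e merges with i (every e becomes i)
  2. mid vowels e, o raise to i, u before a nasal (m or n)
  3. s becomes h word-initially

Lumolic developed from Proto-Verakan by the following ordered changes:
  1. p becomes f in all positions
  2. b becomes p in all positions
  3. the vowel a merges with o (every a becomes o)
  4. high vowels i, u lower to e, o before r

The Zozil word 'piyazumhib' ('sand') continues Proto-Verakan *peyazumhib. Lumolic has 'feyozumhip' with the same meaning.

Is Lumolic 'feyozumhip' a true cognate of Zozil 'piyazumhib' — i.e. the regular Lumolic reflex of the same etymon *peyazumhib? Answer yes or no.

Derive the expected Lumolic reflex of *peyazumhib:
Lumolic: start from *peyazumhib.
  rule 1 (unconditioned shift): peyazumhib → feyazumhib
  rule 2 (unconditioned shift): feyazumhib → feyazumhip
  rule 3 (vowel merger): feyazumhip → feyozumhip
  rule 4: no change — feyozumhip
  ⇒ Lumolic feyozumhip
Lumolic 'feyozumhip' matches the regular reflex exactly, so the pair is cognate.

yes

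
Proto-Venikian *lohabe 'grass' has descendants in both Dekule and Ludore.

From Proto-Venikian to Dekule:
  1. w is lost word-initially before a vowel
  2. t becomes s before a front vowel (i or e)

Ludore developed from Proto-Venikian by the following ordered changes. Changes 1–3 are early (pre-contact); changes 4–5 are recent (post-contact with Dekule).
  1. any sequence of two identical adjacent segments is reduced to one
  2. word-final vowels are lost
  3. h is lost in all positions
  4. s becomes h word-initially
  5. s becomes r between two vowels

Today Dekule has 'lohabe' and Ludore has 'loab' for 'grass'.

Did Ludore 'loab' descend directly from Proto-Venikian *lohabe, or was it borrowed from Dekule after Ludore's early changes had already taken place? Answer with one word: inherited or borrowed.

If inherited, *lohabe would pass through all of Ludore's changes:
Ludore: *lohabe
  lohabe (rule 1 does not apply)
  lohabe → lohab   [apocope]
  lohab → loab   [h-loss]
  loab (rule 4 does not apply)
  loab (rule 5 does not apply)
  giving Ludore loab.
If borrowed from Dekule 'lohabe' after the early changes, it would undergo only the recent ones:
  rule 4 (debuccalisation): no change (lohabe)
  rule 5 (rhotacism): no change (lohabe)
  ⇒ as a loan: lohabe
Ludore 'loab' matches the inherited outcome exactly, so it is an inherited cognate, not a loan.

inherited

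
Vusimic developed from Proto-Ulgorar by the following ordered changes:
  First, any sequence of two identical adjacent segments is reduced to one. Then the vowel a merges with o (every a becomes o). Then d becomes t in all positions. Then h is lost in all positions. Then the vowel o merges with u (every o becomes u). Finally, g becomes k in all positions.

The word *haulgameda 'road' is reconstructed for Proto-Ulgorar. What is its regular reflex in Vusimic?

uulkumetu

Vusimic: start from *haulgameda.
  rule 1: no change — haulgameda
  rule 2 (vowel merger): haulgameda → houlgomedo
  rule 3 (unconditioned shift): houlgomedo → houlgometo
  rule 4 (h-loss): houlgometo → oulgometo
  rule 5 (vowel merger): oulgometo → uulgumetu
  rule 6 (unconditioned shift): uulgumetu → uulkumetu
  ⇒ Vusimic uulkumetu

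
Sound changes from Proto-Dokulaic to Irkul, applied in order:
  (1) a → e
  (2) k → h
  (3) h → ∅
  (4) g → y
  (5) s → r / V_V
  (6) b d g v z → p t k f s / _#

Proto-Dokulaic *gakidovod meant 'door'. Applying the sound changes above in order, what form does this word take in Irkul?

Irkul: *gakidovod
  gakidovod → gekidovod   [vowel merger]
  gekidovod → gehidovod   [unconditioned shift]
  gehidovod → geidovod   [h-loss]
  geidovod → yeidovod   [unconditioned shift]
  yeidovod (rule 5 does not apply)
  yeidovod → yeidovot   [final devoicing]
  giving Irkul yeidovot.

yeidovot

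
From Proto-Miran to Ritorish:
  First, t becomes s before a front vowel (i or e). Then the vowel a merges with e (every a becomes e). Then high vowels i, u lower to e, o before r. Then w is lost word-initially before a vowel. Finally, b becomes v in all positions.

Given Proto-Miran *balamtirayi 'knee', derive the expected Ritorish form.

velemsereyi

Ritorish: start from *balamtirayi.
  rule 1 (palatalisation): balamtirayi → balamsirayi
  rule 2 (vowel merger): balamsirayi → belemsireyi
  rule 3 (pre-rhotic lowering): belemsireyi → belemsereyi
  rule 4: no change — belemsereyi
  rule 5 (unconditioned shift): belemsereyi → velemsereyi
  ⇒ Ritorish velemsereyi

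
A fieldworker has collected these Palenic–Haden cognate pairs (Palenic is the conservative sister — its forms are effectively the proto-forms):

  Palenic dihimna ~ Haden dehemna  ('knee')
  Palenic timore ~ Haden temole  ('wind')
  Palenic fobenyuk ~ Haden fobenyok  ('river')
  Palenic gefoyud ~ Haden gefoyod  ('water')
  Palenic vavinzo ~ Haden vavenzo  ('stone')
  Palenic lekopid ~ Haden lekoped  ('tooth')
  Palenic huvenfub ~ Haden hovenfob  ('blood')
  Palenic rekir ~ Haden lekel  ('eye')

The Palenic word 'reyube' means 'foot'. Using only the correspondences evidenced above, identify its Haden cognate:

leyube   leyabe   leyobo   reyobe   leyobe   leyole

leyobe

rekir ~ lekel — Palenic r corresponds to Haden l word-initially before a front vowel.
huvenfub ~ hovenfob — Palenic u corresponds to Haden o after a consonant, before a labial obstruent.
Applying these to Palenic 'reyube':
  reyube → leyube   (r→l word-initially before a front vowel)
  leyube → leyobe   (u→o after a consonant, before a labial obstruent)
So the Haden cognate is 'leyobe'.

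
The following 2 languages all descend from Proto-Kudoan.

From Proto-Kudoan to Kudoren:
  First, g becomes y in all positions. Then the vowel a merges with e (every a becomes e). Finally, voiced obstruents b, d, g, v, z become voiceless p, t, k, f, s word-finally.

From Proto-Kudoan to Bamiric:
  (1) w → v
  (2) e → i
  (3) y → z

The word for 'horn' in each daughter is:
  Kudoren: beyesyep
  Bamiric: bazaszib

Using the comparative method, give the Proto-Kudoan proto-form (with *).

*bayasyeb

Position 8: Kudoren has p, Bamiric has b. Bamiric preserves b here (none of its changes turn any other segment into b), so the proto-segment is *b.
Position 4: Kudoren has e, Bamiric has a. Bamiric preserves a here (none of its changes turn any other segment into a), so the proto-segment is *a.
Position 6: Kudoren has y, Bamiric has z. Taking the neighbouring segments as reconstructed: Kudoren y could go back to *g or *y; Bamiric z could go back to *z or *y — the one source consistent with every daughter is *y.
This points to *bayasyeb. Verify forward in each daughter:
Kudoren: *bayasyeb
  bayasyeb (rule 1 does not apply)
  bayasyeb → beyesyeb   [vowel merger]
  beyesyeb → beyesyep   [final devoicing]
  giving Kudoren beyesyep.
Bamiric: *bayasyeb
  bayasyeb (rule 1 does not apply)
  bayasyeb → bayasyib   [vowel merger]
  bayasyib → bazaszib   [unconditioned shift]
  giving Bamiric bazaszib.
Only *bayasyeb yields all of Kudoren beyesyep, Bamiric bazaszib.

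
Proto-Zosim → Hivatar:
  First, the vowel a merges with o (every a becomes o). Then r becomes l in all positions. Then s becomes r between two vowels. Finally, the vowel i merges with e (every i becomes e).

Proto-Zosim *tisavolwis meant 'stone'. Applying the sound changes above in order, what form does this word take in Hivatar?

Hivatar: start from *tisavolwis.
  rule 1 (vowel merger): tisavolwis → tisovolwis
  rule 2: no change — tisovolwis
  rule 3 (rhotacism): tisovolwis → tirovolwis
  rule 4 (vowel merger): tirovolwis → terovolwes
  ⇒ Hivatar terovolwes

terovolwes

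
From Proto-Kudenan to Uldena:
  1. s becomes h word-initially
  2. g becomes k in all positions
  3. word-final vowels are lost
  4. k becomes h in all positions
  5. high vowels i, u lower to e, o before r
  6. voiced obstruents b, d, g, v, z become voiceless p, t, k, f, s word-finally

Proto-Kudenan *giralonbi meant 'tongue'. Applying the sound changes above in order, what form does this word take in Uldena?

Uldena: *giralonbi > kiralonbi > kiralonb > hiralonb > heralonb > heralonp  (by unconditioned shift, apocope, unconditioned shift, pre-rhotic lowering, final devoicing)

heralonp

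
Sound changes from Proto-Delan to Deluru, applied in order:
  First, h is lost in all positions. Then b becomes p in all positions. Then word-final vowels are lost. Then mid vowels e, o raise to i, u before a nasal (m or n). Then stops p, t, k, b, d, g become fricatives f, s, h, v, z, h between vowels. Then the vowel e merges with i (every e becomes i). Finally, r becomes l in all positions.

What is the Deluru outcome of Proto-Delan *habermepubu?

Deluru: *habermepubu > abermepubu > apermepupu > apermepup > afermefup > afirmifup > afilmifup  (by h-loss, unconditioned shift, apocope, intervocalic lenition, vowel merger, unconditioned shift)

afilmifup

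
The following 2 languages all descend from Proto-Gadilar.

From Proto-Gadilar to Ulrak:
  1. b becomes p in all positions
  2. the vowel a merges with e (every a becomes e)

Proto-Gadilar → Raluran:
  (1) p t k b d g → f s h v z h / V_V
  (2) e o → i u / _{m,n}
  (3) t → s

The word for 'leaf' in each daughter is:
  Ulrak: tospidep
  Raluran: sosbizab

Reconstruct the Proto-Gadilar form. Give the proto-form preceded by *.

*tosbidab

Position 6: Ulrak has d, Raluran has z. Ulrak preserves d here (none of its changes turn any other segment into d), so the proto-segment is *d.
Position 7: Ulrak has e, Raluran has a. Raluran preserves a here (none of its changes turn any other segment into a), so the proto-segment is *a.
Continuing position by position gives *tosbidab; check it forward:
Ulrak: start from *tosbidab.
  rule 1 (unconditioned shift): tosbidab → tospidap
  rule 2 (vowel merger): tospidap → tospidep
  ⇒ Ulrak tospidep
Raluran: *tosbidab > tosbizab > sosbizab  (by intervocalic lenition, unconditioned shift)
No other proto-form is consistent with every reflex, so the reconstruction is *tosbidab.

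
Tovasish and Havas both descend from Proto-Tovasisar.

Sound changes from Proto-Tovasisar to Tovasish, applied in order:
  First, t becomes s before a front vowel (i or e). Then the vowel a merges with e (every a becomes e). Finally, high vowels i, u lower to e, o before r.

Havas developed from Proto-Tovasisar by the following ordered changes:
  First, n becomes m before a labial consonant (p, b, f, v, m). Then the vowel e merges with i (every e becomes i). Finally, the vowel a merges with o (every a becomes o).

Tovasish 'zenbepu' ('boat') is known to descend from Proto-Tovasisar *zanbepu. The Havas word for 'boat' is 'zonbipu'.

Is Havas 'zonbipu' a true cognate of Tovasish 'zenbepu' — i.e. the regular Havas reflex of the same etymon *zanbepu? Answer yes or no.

Derive the expected Havas reflex of *zanbepu:
Havas: *zanbepu
  zanbepu → zambepu   [nasal place assimilation]
  zambepu → zambipu   [vowel merger]
  zambipu → zombipu   [vowel merger]
  giving Havas zombipu.
The regular Havas reflex would be 'zombipu', but the attested form is 'zonbipu'. The correspondence is irregular, so they are not cognates (the Havas form has a different source).

no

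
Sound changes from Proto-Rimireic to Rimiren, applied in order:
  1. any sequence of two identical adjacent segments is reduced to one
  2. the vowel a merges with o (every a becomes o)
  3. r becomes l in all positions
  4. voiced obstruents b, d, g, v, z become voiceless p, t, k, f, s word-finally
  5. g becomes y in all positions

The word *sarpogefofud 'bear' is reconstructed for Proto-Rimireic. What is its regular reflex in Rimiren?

solpoyefofut

Rimiren: *sarpogefofud
  sarpogefofud (rule 1 does not apply)
  sarpogefofud → sorpogefofud   [vowel merger]
  sorpogefofud → solpogefofud   [unconditioned shift]
  solpogefofud → solpogefofut   [final devoicing]
  solpogefofut → solpoyefofut   [unconditioned shift]
  giving Rimiren solpoyefofut.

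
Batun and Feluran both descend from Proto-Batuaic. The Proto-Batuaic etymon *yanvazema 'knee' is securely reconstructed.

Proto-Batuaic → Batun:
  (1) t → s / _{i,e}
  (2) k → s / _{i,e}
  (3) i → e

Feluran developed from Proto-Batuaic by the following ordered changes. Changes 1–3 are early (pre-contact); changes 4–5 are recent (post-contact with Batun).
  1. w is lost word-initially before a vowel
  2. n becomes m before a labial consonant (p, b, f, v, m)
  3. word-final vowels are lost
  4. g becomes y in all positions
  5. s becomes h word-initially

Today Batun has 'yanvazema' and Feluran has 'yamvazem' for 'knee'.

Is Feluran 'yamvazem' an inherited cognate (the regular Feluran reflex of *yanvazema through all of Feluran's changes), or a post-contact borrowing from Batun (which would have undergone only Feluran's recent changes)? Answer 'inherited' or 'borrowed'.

If inherited, *yanvazema would pass through all of Feluran's changes:
Feluran: *yanvazema
  yanvazema (rule 1 does not apply)
  yanvazema → yamvazema   [nasal place assimilation]
  yamvazema → yamvazem   [apocope]
  yamvazem (rule 4 does not apply)
  yamvazem (rule 5 does not apply)
  giving Feluran yamvazem.
If borrowed from Batun 'yanvazema' after the early changes, it would undergo only the recent ones:
  rule 4 (unconditioned shift): no change (yanvazema)
  rule 5 (debuccalisation): no change (yanvazema)
  ⇒ as a loan: yanvazema
Feluran 'yamvazem' matches the inherited outcome exactly, so it is an inherited cognate, not a loan.

inherited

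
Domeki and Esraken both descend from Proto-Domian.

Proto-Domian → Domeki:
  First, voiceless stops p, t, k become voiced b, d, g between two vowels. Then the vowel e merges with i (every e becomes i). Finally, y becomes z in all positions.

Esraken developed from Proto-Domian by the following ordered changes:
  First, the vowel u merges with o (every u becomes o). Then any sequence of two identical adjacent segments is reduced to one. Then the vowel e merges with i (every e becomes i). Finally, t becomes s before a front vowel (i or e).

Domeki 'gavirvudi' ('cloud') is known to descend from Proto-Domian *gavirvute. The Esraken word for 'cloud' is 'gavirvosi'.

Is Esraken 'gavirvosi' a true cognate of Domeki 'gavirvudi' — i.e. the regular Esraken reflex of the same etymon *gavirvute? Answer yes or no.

yes

Derive the expected Esraken reflex of *gavirvute:
Esraken: *gavirvute
  gavirvute → gavirvote   [vowel merger]
  gavirvote (rule 2 does not apply)
  gavirvote → gavirvoti   [vowel merger]
  gavirvoti → gavirvosi   [palatalisation]
  giving Esraken gavirvosi.
Esraken 'gavirvosi' matches the regular reflex exactly, so the pair is cognate.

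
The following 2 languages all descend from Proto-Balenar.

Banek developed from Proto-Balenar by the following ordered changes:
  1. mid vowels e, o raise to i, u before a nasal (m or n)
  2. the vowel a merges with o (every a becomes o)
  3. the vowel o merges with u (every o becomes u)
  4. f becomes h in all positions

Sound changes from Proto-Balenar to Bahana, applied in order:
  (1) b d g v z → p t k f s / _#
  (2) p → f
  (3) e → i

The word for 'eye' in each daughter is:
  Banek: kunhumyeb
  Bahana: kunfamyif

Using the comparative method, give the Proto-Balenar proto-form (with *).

Position 5: Banek has u, Bahana has a. Bahana preserves a here (none of its changes turn any other segment into a), so the proto-segment is *a.
Position 4: Banek has h, Bahana has f. Taking the neighbouring segments as reconstructed: Banek h could go back to *f or *h; Bahana f could go back to *p or *f — the one source consistent with every daughter is *f.
Verify the candidate proto-form against each daughter:
Banek: *kunfamyeb
  kunfamyeb (rule 1 does not apply)
  kunfamyeb → kunfomyeb   [vowel merger]
  kunfomyeb → kunfumyeb   [vowel merger]
  kunfumyeb → kunhumyeb   [unconditioned shift]
  giving Banek kunhumyeb.
Bahana: start from *kunfamyeb.
  rule 1 (final devoicing): kunfamyeb → kunfamyep
  rule 2 (unconditioned shift): kunfamyep → kunfamyef
  rule 3 (vowel merger): kunfamyef → kunfamyif
  ⇒ Bahana kunfamyif
Only *kunfamyeb yields all of Banek kunhumyeb, Bahana kunfamyif.

*kunfamyeb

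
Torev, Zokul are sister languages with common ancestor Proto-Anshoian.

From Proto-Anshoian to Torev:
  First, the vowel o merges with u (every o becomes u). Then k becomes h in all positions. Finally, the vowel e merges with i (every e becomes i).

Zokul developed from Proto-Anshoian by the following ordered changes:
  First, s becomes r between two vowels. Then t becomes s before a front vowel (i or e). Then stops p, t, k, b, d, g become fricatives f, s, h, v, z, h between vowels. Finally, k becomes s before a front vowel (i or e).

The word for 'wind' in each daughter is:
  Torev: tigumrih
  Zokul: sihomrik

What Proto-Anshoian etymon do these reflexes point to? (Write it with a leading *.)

Position 3: Torev has g, Zokul has h. Torev preserves g here (none of its changes turn any other segment into g), so the proto-segment is *g.
Position 4: Torev has u, Zokul has o. Zokul preserves o here (none of its changes turn any other segment into o), so the proto-segment is *o.
Continuing position by position gives *tigomrik; check it forward:
Torev: start from *tigomrik.
  rule 1 (vowel merger): tigomrik → tigumrik
  rule 2 (unconditioned shift): tigumrik → tigumrih
  rule 3: no change — tigumrih
  ⇒ Torev tigumrih
Zokul: *tigomrik > sigomrik > sihomrik  (by palatalisation, intervocalic lenition)
No other proto-form is consistent with every reflex, so the reconstruction is *tigomrik.

*tigomrik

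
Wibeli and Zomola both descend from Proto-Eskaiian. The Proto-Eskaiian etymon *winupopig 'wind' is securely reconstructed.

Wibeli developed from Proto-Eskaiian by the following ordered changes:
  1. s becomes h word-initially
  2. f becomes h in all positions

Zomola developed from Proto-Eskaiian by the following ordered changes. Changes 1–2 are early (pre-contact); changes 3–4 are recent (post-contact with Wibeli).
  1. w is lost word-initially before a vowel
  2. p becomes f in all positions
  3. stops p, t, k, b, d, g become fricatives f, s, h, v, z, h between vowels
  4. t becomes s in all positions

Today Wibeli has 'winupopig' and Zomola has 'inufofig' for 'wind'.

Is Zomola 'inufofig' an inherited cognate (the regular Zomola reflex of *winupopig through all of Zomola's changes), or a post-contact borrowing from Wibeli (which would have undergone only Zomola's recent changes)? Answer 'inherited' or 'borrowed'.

If inherited, *winupopig would pass through all of Zomola's changes:
Zomola: *winupopig > inupopig > inufofig  (by glide loss, unconditioned shift)
If borrowed from Wibeli 'winupopig' after the early changes, it would undergo only the recent ones:
  rule 3 (intervocalic lenition): winupopig → winufofig
  rule 4 (unconditioned shift): no change (winufofig)
  ⇒ as a loan: winufofig
Zomola 'inufofig' matches the inherited outcome exactly, so it is an inherited cognate, not a loan.

inherited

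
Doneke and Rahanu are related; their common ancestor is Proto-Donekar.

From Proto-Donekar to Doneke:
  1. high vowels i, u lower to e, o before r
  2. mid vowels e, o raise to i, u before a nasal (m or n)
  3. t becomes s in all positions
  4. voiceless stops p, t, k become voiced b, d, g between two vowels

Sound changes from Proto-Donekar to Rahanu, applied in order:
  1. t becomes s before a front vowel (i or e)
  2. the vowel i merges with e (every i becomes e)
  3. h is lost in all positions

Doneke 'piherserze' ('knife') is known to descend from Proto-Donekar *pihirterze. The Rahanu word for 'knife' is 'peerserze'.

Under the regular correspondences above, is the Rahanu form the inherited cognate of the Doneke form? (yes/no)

Derive the expected Rahanu reflex of *pihirterze:
Rahanu: *pihirterze
  pihirterze → pihirserze   [palatalisation]
  pihirserze → peherserze   [vowel merger]
  peherserze → peerserze   [h-loss]
  giving Rahanu peerserze.
Rahanu 'peerserze' matches the regular reflex exactly, so the pair is cognate.

yes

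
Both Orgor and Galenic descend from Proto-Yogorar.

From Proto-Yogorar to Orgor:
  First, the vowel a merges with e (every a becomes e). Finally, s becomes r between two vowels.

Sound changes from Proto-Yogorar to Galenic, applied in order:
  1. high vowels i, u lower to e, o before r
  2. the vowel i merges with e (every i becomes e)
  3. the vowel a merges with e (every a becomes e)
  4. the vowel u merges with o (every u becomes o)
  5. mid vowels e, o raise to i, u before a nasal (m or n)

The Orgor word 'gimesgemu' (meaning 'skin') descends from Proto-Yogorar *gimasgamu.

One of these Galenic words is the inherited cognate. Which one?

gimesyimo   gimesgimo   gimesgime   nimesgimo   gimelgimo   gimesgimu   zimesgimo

gimesgimo

Galenic: start from *gimasgamu.
  rule 1: no change — gimasgamu
  rule 2 (vowel merger): gimasgamu → gemasgamu
  rule 3 (vowel merger): gemasgamu → gemesgemu
  rule 4 (vowel merger): gemesgemu → gemesgemo
  rule 5 (pre-nasal raising): gemesgemo → gimesgimo
  ⇒ Galenic gimesgimo
The other candidates each miss or misapply at least one Galenic change.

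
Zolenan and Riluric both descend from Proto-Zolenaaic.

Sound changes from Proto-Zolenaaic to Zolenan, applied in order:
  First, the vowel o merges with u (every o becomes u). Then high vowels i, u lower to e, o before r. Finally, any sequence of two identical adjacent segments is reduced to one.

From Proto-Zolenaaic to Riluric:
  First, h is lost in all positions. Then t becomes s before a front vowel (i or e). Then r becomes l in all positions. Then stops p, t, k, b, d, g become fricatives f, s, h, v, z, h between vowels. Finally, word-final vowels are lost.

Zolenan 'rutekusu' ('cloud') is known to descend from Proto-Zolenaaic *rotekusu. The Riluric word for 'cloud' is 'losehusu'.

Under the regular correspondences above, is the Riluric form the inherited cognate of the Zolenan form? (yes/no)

no

Derive the expected Riluric reflex of *rotekusu:
Riluric: *rotekusu
  rotekusu (rule 1 does not apply)
  rotekusu → rosekusu   [palatalisation]
  rosekusu → losekusu   [unconditioned shift]
  losekusu → losehusu   [intervocalic lenition]
  losehusu → losehus   [apocope]
  giving Riluric losehus.
The regular Riluric reflex would be 'losehus', but the attested form is 'losehusu'. The correspondence is irregular, so they are not cognates (the Riluric form has a different source).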